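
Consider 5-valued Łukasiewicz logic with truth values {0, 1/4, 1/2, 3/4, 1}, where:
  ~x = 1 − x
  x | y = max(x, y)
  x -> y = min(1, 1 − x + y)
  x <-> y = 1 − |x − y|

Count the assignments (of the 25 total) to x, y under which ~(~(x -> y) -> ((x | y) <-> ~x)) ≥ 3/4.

value 1: 1 assignment (counts)
value 3/4: 1 assignment (counts)
value 1/2: 1 assignment
value 1/4: 2 assignments
value 0: 20 assignments
So 2 of the 25 assignments meet the threshold.

2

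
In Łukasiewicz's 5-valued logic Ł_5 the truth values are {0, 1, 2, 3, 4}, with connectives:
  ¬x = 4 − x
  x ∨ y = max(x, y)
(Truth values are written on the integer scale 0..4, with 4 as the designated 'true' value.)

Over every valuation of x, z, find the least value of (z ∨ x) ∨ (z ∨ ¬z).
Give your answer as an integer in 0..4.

Take x = 0, z = 2:
z ∨ x = 2 ∨ 0 = 2
¬z = ¬2 = 2
z ∨ ¬z = 2 ∨ 2 = 2
(z ∨ x) ∨ (z ∨ ¬z) = 2 ∨ 2 = 2
No assignment yields a value below 2, so this is the minimum.

2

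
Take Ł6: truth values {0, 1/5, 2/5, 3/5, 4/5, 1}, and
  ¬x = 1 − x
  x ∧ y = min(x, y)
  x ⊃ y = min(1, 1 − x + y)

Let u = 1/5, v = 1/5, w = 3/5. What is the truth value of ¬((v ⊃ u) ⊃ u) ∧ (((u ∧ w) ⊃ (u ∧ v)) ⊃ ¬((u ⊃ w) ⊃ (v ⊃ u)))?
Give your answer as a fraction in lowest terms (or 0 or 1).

0

v ⊃ u = 1/5 ⊃ 1/5 = 1
(v ⊃ u) ⊃ u = 1 ⊃ 1/5 = 1/5
¬((v ⊃ u) ⊃ u) = ¬1/5 = 4/5
u ∧ w = 1/5 ∧ 3/5 = 1/5
u ∧ v = 1/5 ∧ 1/5 = 1/5
(u ∧ w) ⊃ (u ∧ v) = 1/5 ⊃ 1/5 = 1
u ⊃ w = 1/5 ⊃ 3/5 = 1
v ⊃ u = 1/5 ⊃ 1/5 = 1
(u ⊃ w) ⊃ (v ⊃ u) = 1 ⊃ 1 = 1
¬((u ⊃ w) ⊃ (v ⊃ u)) = ¬1 = 0
((u ∧ w) ⊃ (u ∧ v)) ⊃ ¬((u ⊃ w) ⊃ (v ⊃ u)) = 1 ⊃ 0 = 0
¬((v ⊃ u) ⊃ u) ∧ (((u ∧ w) ⊃ (u ∧ v)) ⊃ ¬((u ⊃ w) ⊃ (v ⊃ u))) = 4/5 ∧ 0 = 0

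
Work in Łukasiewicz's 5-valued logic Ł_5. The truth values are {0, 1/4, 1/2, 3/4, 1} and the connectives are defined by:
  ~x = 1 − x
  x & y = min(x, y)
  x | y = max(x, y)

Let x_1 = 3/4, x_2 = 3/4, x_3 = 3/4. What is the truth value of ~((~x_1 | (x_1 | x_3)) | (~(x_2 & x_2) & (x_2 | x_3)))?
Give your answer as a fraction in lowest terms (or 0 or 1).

~x_1 = ~3/4 = 1/4
x_1 | x_3 = 3/4 | 3/4 = 3/4
~x_1 | (x_1 | x_3) = 1/4 | 3/4 = 3/4
x_2 & x_2 = 3/4 & 3/4 = 3/4
~(x_2 & x_2) = ~3/4 = 1/4
x_2 | x_3 = 3/4 | 3/4 = 3/4
~(x_2 & x_2) & (x_2 | x_3) = 1/4 & 3/4 = 1/4
(~x_1 | (x_1 | x_3)) | (~(x_2 & x_2) & (x_2 | x_3)) = 3/4 | 1/4 = 3/4
~((~x_1 | (x_1 | x_3)) | (~(x_2 & x_2) & (x_2 | x_3))) = ~3/4 = 1/4

1/4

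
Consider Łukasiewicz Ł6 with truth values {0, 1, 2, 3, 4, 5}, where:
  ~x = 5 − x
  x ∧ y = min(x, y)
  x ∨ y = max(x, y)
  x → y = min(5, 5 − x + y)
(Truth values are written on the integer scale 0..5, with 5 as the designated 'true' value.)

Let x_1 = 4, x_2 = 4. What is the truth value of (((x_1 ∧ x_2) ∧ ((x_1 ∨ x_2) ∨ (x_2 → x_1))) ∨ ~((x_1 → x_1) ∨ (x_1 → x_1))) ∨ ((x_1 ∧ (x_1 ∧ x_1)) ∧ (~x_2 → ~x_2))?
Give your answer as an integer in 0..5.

x_1 ∧ x_2 = 4 ∧ 4 = 4
x_1 ∨ x_2 = 4 ∨ 4 = 4
x_2 → x_1 = 4 → 4 = 5
(x_1 ∨ x_2) ∨ (x_2 → x_1) = 4 ∨ 5 = 5
(x_1 ∧ x_2) ∧ ((x_1 ∨ x_2) ∨ (x_2 → x_1)) = 4 ∧ 5 = 4
x_1 → x_1 = 4 → 4 = 5
x_1 → x_1 = 4 → 4 = 5
(x_1 → x_1) ∨ (x_1 → x_1) = 5 ∨ 5 = 5
~((x_1 → x_1) ∨ (x_1 → x_1)) = ~5 = 0
((x_1 ∧ x_2) ∧ ((x_1 ∨ x_2) ∨ (x_2 → x_1))) ∨ ~((x_1 → x_1) ∨ (x_1 → x_1)) = 4 ∨ 0 = 4
x_1 ∧ x_1 = 4 ∧ 4 = 4
x_1 ∧ (x_1 ∧ x_1) = 4 ∧ 4 = 4
~x_2 = ~4 = 1
~x_2 = ~4 = 1
~x_2 → ~x_2 = 1 → 1 = 5
(x_1 ∧ (x_1 ∧ x_1)) ∧ (~x_2 → ~x_2) = 4 ∧ 5 = 4
(((x_1 ∧ x_2) ∧ ((x_1 ∨ x_2) ∨ (x_2 → x_1))) ∨ ~((x_1 → x_1) ∨ (x_1 → x_1))) ∨ ((x_1 ∧ (x_1 ∧ x_1)) ∧ (~x_2 → ~x_2)) = 4 ∨ 4 = 4

4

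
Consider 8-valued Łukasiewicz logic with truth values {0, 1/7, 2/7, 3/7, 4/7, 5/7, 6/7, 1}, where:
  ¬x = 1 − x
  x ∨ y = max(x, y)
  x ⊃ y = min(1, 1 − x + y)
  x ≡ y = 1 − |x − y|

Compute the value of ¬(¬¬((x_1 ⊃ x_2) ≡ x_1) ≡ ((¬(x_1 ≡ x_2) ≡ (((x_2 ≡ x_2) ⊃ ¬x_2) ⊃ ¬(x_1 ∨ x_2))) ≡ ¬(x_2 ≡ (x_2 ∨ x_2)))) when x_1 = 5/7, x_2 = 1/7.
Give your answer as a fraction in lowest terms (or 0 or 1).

x_1 ⊃ x_2 = 5/7 ⊃ 1/7 = 3/7
(x_1 ⊃ x_2) ≡ x_1 = 3/7 ≡ 5/7 = 5/7
¬((x_1 ⊃ x_2) ≡ x_1) = ¬5/7 = 2/7
¬¬((x_1 ⊃ x_2) ≡ x_1) = ¬2/7 = 5/7
x_1 ≡ x_2 = 5/7 ≡ 1/7 = 3/7
¬(x_1 ≡ x_2) = ¬3/7 = 4/7
x_2 ≡ x_2 = 1/7 ≡ 1/7 = 1
¬x_2 = ¬1/7 = 6/7
(x_2 ≡ x_2) ⊃ ¬x_2 = 1 ⊃ 6/7 = 6/7
x_1 ∨ x_2 = 5/7 ∨ 1/7 = 5/7
¬(x_1 ∨ x_2) = ¬5/7 = 2/7
((x_2 ≡ x_2) ⊃ ¬x_2) ⊃ ¬(x_1 ∨ x_2) = 6/7 ⊃ 2/7 = 3/7
¬(x_1 ≡ x_2) ≡ (((x_2 ≡ x_2) ⊃ ¬x_2) ⊃ ¬(x_1 ∨ x_2)) = 4/7 ≡ 3/7 = 6/7
x_2 ∨ x_2 = 1/7 ∨ 1/7 = 1/7
x_2 ≡ (x_2 ∨ x_2) = 1/7 ≡ 1/7 = 1
¬(x_2 ≡ (x_2 ∨ x_2)) = ¬1 = 0
(¬(x_1 ≡ x_2) ≡ (((x_2 ≡ x_2) ⊃ ¬x_2) ⊃ ¬(x_1 ∨ x_2))) ≡ ¬(x_2 ≡ (x_2 ∨ x_2)) = 6/7 ≡ 0 = 1/7
¬¬((x_1 ⊃ x_2) ≡ x_1) ≡ ((¬(x_1 ≡ x_2) ≡ (((x_2 ≡ x_2) ⊃ ¬x_2) ⊃ ¬(x_1 ∨ x_2))) ≡ ¬(x_2 ≡ (x_2 ∨ x_2))) = 5/7 ≡ 1/7 = 3/7
¬(¬¬((x_1 ⊃ x_2) ≡ x_1) ≡ ((¬(x_1 ≡ x_2) ≡ (((x_2 ≡ x_2) ⊃ ¬x_2) ⊃ ¬(x_1 ∨ x_2))) ≡ ¬(x_2 ≡ (x_2 ∨ x_2)))) = ¬3/7 = 4/7

4/7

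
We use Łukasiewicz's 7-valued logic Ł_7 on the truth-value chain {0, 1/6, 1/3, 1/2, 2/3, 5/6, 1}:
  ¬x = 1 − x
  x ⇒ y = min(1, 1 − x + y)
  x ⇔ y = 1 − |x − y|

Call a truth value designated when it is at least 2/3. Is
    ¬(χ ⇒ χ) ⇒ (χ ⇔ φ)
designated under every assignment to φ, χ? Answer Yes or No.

Yes

At φ = 0, χ = 5/6, for instance:
χ ⇒ χ = 5/6 ⇒ 5/6 = 1
¬(χ ⇒ χ) = ¬1 = 0
χ ⇔ φ = 5/6 ⇔ 0 = 1/6
¬(χ ⇒ χ) ⇒ (χ ⇔ φ) = 0 ⇒ 1/6 = 1
and checking the remaining 48 assignments likewise gives ≥ 2/3 in every case.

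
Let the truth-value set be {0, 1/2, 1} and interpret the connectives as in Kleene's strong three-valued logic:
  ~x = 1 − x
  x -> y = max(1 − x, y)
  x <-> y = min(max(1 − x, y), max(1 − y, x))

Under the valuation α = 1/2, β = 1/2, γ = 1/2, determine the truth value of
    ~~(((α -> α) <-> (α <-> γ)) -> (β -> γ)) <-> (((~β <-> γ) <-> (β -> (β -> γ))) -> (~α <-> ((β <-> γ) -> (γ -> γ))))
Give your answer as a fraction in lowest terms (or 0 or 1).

α -> α = 1/2 -> 1/2 = 1/2
α <-> γ = 1/2 <-> 1/2 = 1/2
(α -> α) <-> (α <-> γ) = 1/2 <-> 1/2 = 1/2
β -> γ = 1/2 -> 1/2 = 1/2
((α -> α) <-> (α <-> γ)) -> (β -> γ) = 1/2 -> 1/2 = 1/2
~(((α -> α) <-> (α <-> γ)) -> (β -> γ)) = ~1/2 = 1/2
~~(((α -> α) <-> (α <-> γ)) -> (β -> γ)) = ~1/2 = 1/2
~β = ~1/2 = 1/2
~β <-> γ = 1/2 <-> 1/2 = 1/2
β -> γ = 1/2 -> 1/2 = 1/2
β -> (β -> γ) = 1/2 -> 1/2 = 1/2
(~β <-> γ) <-> (β -> (β -> γ)) = 1/2 <-> 1/2 = 1/2
~α = ~1/2 = 1/2
β <-> γ = 1/2 <-> 1/2 = 1/2
γ -> γ = 1/2 -> 1/2 = 1/2
(β <-> γ) -> (γ -> γ) = 1/2 -> 1/2 = 1/2
~α <-> ((β <-> γ) -> (γ -> γ)) = 1/2 <-> 1/2 = 1/2
((~β <-> γ) <-> (β -> (β -> γ))) -> (~α <-> ((β <-> γ) -> (γ -> γ))) = 1/2 -> 1/2 = 1/2
~~(((α -> α) <-> (α <-> γ)) -> (β -> γ)) <-> (((~β <-> γ) <-> (β -> (β -> γ))) -> (~α <-> ((β <-> γ) -> (γ -> γ)))) = 1/2 <-> 1/2 = 1/2

1/2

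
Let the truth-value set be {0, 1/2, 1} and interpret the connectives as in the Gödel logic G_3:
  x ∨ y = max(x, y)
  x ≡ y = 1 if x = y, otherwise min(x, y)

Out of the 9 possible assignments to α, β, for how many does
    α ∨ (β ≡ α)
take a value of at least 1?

5

α = 0, β = 0 ↦ 1  ≥
α = 0, β = 1/2 ↦ 0  <
α = 0, β = 1 ↦ 0  <
α = 1/2, β = 0 ↦ 1/2  <
α = 1/2, β = 1/2 ↦ 1  ≥
α = 1/2, β = 1 ↦ 1/2  <
α = 1, β = 0 ↦ 1  ≥
α = 1, β = 1/2 ↦ 1  ≥
α = 1, β = 1 ↦ 1  ≥
So 5 of the 9 assignments meet the threshold.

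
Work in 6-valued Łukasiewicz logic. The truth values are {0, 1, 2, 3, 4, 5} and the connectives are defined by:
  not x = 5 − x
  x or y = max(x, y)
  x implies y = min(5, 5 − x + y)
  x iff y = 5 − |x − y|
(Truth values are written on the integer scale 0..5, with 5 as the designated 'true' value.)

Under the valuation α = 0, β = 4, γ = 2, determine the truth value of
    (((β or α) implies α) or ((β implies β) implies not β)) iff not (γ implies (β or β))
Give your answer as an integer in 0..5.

4

β or α = 4 or 0 = 4
(β or α) implies α = 4 implies 0 = 1
β implies β = 4 implies 4 = 5
not β = not 4 = 1
(β implies β) implies not β = 5 implies 1 = 1
((β or α) implies α) or ((β implies β) implies not β) = 1 or 1 = 1
β or β = 4 or 4 = 4
γ implies (β or β) = 2 implies 4 = 5
not (γ implies (β or β)) = not 5 = 0
(((β or α) implies α) or ((β implies β) implies not β)) iff not (γ implies (β or β)) = 1 iff 0 = 4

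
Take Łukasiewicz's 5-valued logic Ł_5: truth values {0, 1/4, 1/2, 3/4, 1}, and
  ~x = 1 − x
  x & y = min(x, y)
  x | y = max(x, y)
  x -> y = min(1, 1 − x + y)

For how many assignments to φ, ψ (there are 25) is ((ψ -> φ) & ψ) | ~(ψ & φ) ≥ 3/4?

value 1: 10 assignments (counts)
value 3/4: 11 assignments (counts)
value 1/2: 4 assignments
So 21 of the 25 assignments meet the threshold.

21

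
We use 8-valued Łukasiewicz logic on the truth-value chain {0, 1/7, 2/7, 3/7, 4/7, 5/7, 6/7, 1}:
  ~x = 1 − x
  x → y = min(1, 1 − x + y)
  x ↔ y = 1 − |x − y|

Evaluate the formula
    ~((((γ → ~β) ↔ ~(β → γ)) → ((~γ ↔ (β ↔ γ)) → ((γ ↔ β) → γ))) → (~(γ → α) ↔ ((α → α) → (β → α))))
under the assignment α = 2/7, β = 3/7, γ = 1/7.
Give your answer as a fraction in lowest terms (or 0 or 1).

6/7

~β = ~3/7 = 4/7
γ → ~β = 1/7 → 4/7 = 1
β → γ = 3/7 → 1/7 = 5/7
~(β → γ) = ~5/7 = 2/7
(γ → ~β) ↔ ~(β → γ) = 1 ↔ 2/7 = 2/7
~γ = ~1/7 = 6/7
β ↔ γ = 3/7 ↔ 1/7 = 5/7
~γ ↔ (β ↔ γ) = 6/7 ↔ 5/7 = 6/7
γ ↔ β = 1/7 ↔ 3/7 = 5/7
(γ ↔ β) → γ = 5/7 → 1/7 = 3/7
(~γ ↔ (β ↔ γ)) → ((γ ↔ β) → γ) = 6/7 → 3/7 = 4/7
((γ → ~β) ↔ ~(β → γ)) → ((~γ ↔ (β ↔ γ)) → ((γ ↔ β) → γ)) = 2/7 → 4/7 = 1
γ → α = 1/7 → 2/7 = 1
~(γ → α) = ~1 = 0
α → α = 2/7 → 2/7 = 1
β → α = 3/7 → 2/7 = 6/7
(α → α) → (β → α) = 1 → 6/7 = 6/7
~(γ → α) ↔ ((α → α) → (β → α)) = 0 ↔ 6/7 = 1/7
(((γ → ~β) ↔ ~(β → γ)) → ((~γ ↔ (β ↔ γ)) → ((γ ↔ β) → γ))) → (~(γ → α) ↔ ((α → α) → (β → α))) = 1 → 1/7 = 1/7
~((((γ → ~β) ↔ ~(β → γ)) → ((~γ ↔ (β ↔ γ)) → ((γ ↔ β) → γ))) → (~(γ → α) ↔ ((α → α) → (β → α)))) = ~1/7 = 6/7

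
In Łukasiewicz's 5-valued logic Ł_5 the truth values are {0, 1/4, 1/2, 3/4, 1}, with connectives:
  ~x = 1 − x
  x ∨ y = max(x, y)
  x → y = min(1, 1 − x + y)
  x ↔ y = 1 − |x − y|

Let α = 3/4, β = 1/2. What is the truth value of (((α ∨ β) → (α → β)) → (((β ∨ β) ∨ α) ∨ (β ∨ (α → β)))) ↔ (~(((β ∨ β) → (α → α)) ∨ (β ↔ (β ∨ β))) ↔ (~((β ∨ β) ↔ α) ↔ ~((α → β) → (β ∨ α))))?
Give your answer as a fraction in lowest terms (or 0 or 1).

1/2

α ∨ β = 3/4 ∨ 1/2 = 3/4
α → β = 3/4 → 1/2 = 3/4
(α ∨ β) → (α → β) = 3/4 → 3/4 = 1
β ∨ β = 1/2 ∨ 1/2 = 1/2
(β ∨ β) ∨ α = 1/2 ∨ 3/4 = 3/4
α → β = 3/4 → 1/2 = 3/4
β ∨ (α → β) = 1/2 ∨ 3/4 = 3/4
((β ∨ β) ∨ α) ∨ (β ∨ (α → β)) = 3/4 ∨ 3/4 = 3/4
((α ∨ β) → (α → β)) → (((β ∨ β) ∨ α) ∨ (β ∨ (α → β))) = 1 → 3/4 = 3/4
β ∨ β = 1/2 ∨ 1/2 = 1/2
α → α = 3/4 → 3/4 = 1
(β ∨ β) → (α → α) = 1/2 → 1 = 1
β ∨ β = 1/2 ∨ 1/2 = 1/2
β ↔ (β ∨ β) = 1/2 ↔ 1/2 = 1
((β ∨ β) → (α → α)) ∨ (β ↔ (β ∨ β)) = 1 ∨ 1 = 1
~(((β ∨ β) → (α → α)) ∨ (β ↔ (β ∨ β))) = ~1 = 0
β ∨ β = 1/2 ∨ 1/2 = 1/2
(β ∨ β) ↔ α = 1/2 ↔ 3/4 = 3/4
~((β ∨ β) ↔ α) = ~3/4 = 1/4
α → β = 3/4 → 1/2 = 3/4
β ∨ α = 1/2 ∨ 3/4 = 3/4
(α → β) → (β ∨ α) = 3/4 → 3/4 = 1
~((α → β) → (β ∨ α)) = ~1 = 0
~((β ∨ β) ↔ α) ↔ ~((α → β) → (β ∨ α)) = 1/4 ↔ 0 = 3/4
~(((β ∨ β) → (α → α)) ∨ (β ↔ (β ∨ β))) ↔ (~((β ∨ β) ↔ α) ↔ ~((α → β) → (β ∨ α))) = 0 ↔ 3/4 = 1/4
(((α ∨ β) → (α → β)) → (((β ∨ β) ∨ α) ∨ (β ∨ (α → β)))) ↔ (~(((β ∨ β) → (α → α)) ∨ (β ↔ (β ∨ β))) ↔ (~((β ∨ β) ↔ α) ↔ ~((α → β) → (β ∨ α)))) = 3/4 ↔ 1/4 = 1/2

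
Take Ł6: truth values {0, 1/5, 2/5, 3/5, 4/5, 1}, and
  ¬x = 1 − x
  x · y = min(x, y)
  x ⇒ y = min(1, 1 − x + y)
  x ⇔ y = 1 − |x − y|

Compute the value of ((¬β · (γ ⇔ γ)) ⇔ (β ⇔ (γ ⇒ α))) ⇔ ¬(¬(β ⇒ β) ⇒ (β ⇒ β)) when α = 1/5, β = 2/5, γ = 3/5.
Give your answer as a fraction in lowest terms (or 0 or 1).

¬β = ¬2/5 = 3/5
γ ⇔ γ = 3/5 ⇔ 3/5 = 1
¬β · (γ ⇔ γ) = 3/5 · 1 = 3/5
γ ⇒ α = 3/5 ⇒ 1/5 = 3/5
β ⇔ (γ ⇒ α) = 2/5 ⇔ 3/5 = 4/5
(¬β · (γ ⇔ γ)) ⇔ (β ⇔ (γ ⇒ α)) = 3/5 ⇔ 4/5 = 4/5
β ⇒ β = 2/5 ⇒ 2/5 = 1
¬(β ⇒ β) = ¬1 = 0
β ⇒ β = 2/5 ⇒ 2/5 = 1
¬(β ⇒ β) ⇒ (β ⇒ β) = 0 ⇒ 1 = 1
¬(¬(β ⇒ β) ⇒ (β ⇒ β)) = ¬1 = 0
((¬β · (γ ⇔ γ)) ⇔ (β ⇔ (γ ⇒ α))) ⇔ ¬(¬(β ⇒ β) ⇒ (β ⇒ β)) = 4/5 ⇔ 0 = 1/5

1/5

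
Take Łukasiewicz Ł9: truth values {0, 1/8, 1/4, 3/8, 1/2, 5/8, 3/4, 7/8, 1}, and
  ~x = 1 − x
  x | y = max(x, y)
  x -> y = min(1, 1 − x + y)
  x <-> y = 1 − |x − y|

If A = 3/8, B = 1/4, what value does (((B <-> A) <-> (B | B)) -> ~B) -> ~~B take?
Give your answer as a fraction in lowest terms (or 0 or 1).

1/4

B <-> A = 1/4 <-> 3/8 = 7/8
B | B = 1/4 | 1/4 = 1/4
(B <-> A) <-> (B | B) = 7/8 <-> 1/4 = 3/8
~B = ~1/4 = 3/4
((B <-> A) <-> (B | B)) -> ~B = 3/8 -> 3/4 = 1
~B = ~1/4 = 3/4
~~B = ~3/4 = 1/4
(((B <-> A) <-> (B | B)) -> ~B) -> ~~B = 1 -> 1/4 = 1/4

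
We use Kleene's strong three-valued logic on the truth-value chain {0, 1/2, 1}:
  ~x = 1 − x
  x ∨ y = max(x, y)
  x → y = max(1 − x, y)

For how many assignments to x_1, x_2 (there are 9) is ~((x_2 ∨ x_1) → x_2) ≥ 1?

1

x_1 = 0, x_2 = 0 ↦ 0  <
x_1 = 0, x_2 = 1/2 ↦ 1/2  <
x_1 = 0, x_2 = 1 ↦ 0  <
x_1 = 1/2, x_2 = 0 ↦ 1/2  <
x_1 = 1/2, x_2 = 1/2 ↦ 1/2  <
x_1 = 1/2, x_2 = 1 ↦ 0  <
x_1 = 1, x_2 = 0 ↦ 1  ≥
x_1 = 1, x_2 = 1/2 ↦ 1/2  <
x_1 = 1, x_2 = 1 ↦ 0  <
So 1 of the 9 assignments meets the threshold.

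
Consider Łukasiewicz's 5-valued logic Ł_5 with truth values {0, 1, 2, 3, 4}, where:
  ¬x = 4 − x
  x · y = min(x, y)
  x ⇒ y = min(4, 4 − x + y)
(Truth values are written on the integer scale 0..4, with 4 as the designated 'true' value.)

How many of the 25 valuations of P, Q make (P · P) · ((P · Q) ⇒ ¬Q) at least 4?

3

value 4: 3 assignments (counts)
value 3: 3 assignments
value 2: 7 assignments
value 1: 6 assignments
value 0: 6 assignments
So 3 of the 25 assignments meet the threshold.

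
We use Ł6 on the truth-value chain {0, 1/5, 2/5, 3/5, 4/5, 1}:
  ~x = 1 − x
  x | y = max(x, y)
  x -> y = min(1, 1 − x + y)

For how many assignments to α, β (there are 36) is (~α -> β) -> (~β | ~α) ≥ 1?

16

value 1: 16 assignments (counts)
value 4/5: 5 assignments
value 3/5: 6 assignments
value 2/5: 5 assignments
value 1/5: 3 assignments
value 0: 1 assignment
So 16 of the 36 assignments meet the threshold.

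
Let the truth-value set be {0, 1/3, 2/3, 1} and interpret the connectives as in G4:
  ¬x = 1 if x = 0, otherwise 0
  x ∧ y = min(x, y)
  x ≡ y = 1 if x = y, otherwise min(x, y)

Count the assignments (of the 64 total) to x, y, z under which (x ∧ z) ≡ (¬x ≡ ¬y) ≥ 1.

value 1: 18 assignments (counts)
value 2/3: 9 assignments
value 1/3: 15 assignments
value 0: 22 assignments
So 18 of the 64 assignments meet the threshold.

18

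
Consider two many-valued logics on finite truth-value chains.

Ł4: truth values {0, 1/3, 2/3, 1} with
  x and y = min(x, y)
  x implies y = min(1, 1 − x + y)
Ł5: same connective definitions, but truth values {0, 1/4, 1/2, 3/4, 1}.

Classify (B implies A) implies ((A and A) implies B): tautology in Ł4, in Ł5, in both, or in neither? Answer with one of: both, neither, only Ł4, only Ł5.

In Ł4: at A = 1/3, B = 0 the value is 2/3 — not a tautology.
In Ł5: at A = 1/4, B = 0 the value is 3/4 — not a tautology.

neither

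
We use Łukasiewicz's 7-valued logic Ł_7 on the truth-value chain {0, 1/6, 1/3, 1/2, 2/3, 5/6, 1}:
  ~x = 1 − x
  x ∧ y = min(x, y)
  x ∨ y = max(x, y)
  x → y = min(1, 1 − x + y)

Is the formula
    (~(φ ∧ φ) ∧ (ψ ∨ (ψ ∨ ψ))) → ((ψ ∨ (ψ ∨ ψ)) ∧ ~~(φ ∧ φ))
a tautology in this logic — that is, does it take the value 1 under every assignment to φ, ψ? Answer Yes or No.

No

Counterexample: take φ = 0, ψ = 1/6.
φ ∧ φ = 0 ∧ 0 = 0
~(φ ∧ φ) = ~0 = 1
ψ ∨ ψ = 1/6 ∨ 1/6 = 1/6
ψ ∨ (ψ ∨ ψ) = 1/6 ∨ 1/6 = 1/6
~(φ ∧ φ) ∧ (ψ ∨ (ψ ∨ ψ)) = 1 ∧ 1/6 = 1/6
ψ ∨ ψ = 1/6 ∨ 1/6 = 1/6
ψ ∨ (ψ ∨ ψ) = 1/6 ∨ 1/6 = 1/6
φ ∧ φ = 0 ∧ 0 = 0
~(φ ∧ φ) = ~0 = 1
~~(φ ∧ φ) = ~1 = 0
(ψ ∨ (ψ ∨ ψ)) ∧ ~~(φ ∧ φ) = 1/6 ∧ 0 = 0
(~(φ ∧ φ) ∧ (ψ ∨ (ψ ∨ ψ))) → ((ψ ∨ (ψ ∨ ψ)) ∧ ~~(φ ∧ φ)) = 1/6 → 0 = 5/6
This gives 5/6 ≠ 1.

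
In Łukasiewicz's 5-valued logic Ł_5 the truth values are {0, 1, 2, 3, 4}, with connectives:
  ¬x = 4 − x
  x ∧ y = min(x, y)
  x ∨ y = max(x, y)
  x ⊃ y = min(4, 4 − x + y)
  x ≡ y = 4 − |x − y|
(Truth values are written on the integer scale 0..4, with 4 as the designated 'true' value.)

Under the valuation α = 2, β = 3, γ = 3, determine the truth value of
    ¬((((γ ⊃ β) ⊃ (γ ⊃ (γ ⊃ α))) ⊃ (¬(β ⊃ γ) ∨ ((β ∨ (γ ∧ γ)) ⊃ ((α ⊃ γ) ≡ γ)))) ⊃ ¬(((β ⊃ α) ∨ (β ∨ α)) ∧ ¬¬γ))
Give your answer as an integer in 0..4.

γ ⊃ β = 3 ⊃ 3 = 4
γ ⊃ α = 3 ⊃ 2 = 3
γ ⊃ (γ ⊃ α) = 3 ⊃ 3 = 4
(γ ⊃ β) ⊃ (γ ⊃ (γ ⊃ α)) = 4 ⊃ 4 = 4
β ⊃ γ = 3 ⊃ 3 = 4
¬(β ⊃ γ) = ¬4 = 0
γ ∧ γ = 3 ∧ 3 = 3
β ∨ (γ ∧ γ) = 3 ∨ 3 = 3
α ⊃ γ = 2 ⊃ 3 = 4
(α ⊃ γ) ≡ γ = 4 ≡ 3 = 3
(β ∨ (γ ∧ γ)) ⊃ ((α ⊃ γ) ≡ γ) = 3 ⊃ 3 = 4
¬(β ⊃ γ) ∨ ((β ∨ (γ ∧ γ)) ⊃ ((α ⊃ γ) ≡ γ)) = 0 ∨ 4 = 4
((γ ⊃ β) ⊃ (γ ⊃ (γ ⊃ α))) ⊃ (¬(β ⊃ γ) ∨ ((β ∨ (γ ∧ γ)) ⊃ ((α ⊃ γ) ≡ γ))) = 4 ⊃ 4 = 4
β ⊃ α = 3 ⊃ 2 = 3
β ∨ α = 3 ∨ 2 = 3
(β ⊃ α) ∨ (β ∨ α) = 3 ∨ 3 = 3
¬γ = ¬3 = 1
¬¬γ = ¬1 = 3
((β ⊃ α) ∨ (β ∨ α)) ∧ ¬¬γ = 3 ∧ 3 = 3
¬(((β ⊃ α) ∨ (β ∨ α)) ∧ ¬¬γ) = ¬3 = 1
(((γ ⊃ β) ⊃ (γ ⊃ (γ ⊃ α))) ⊃ (¬(β ⊃ γ) ∨ ((β ∨ (γ ∧ γ)) ⊃ ((α ⊃ γ) ≡ γ)))) ⊃ ¬(((β ⊃ α) ∨ (β ∨ α)) ∧ ¬¬γ) = 4 ⊃ 1 = 1
¬((((γ ⊃ β) ⊃ (γ ⊃ (γ ⊃ α))) ⊃ (¬(β ⊃ γ) ∨ ((β ∨ (γ ∧ γ)) ⊃ ((α ⊃ γ) ≡ γ)))) ⊃ ¬(((β ⊃ α) ∨ (β ∨ α)) ∧ ¬¬γ)) = ¬1 = 3

3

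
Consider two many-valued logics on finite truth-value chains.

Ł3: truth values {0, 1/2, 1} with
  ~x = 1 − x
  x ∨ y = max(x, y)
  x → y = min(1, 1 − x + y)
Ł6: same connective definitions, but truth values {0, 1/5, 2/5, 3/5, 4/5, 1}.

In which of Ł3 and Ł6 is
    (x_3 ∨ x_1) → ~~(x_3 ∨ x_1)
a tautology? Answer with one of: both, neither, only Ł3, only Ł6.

In Ł3: every assignment gives 1 — tautology.
In Ł6: every assignment gives 1 — tautology.

both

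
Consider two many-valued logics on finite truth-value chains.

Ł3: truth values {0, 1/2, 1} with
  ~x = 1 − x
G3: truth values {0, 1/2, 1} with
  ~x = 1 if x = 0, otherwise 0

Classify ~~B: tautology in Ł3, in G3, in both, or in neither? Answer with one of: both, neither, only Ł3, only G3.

In Ł3: at B = 0 the value is 0 — not a tautology.
In G3: at B = 0 the value is 0 — not a tautology.

neither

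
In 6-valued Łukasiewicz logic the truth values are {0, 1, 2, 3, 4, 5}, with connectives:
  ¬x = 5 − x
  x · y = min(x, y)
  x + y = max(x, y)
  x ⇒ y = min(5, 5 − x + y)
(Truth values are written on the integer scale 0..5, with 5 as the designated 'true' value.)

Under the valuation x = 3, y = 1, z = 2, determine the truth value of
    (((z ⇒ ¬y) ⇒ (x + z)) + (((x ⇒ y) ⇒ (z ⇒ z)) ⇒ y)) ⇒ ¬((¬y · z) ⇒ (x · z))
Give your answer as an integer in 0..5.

¬y = ¬1 = 4
z ⇒ ¬y = 2 ⇒ 4 = 5
x + z = 3 + 2 = 3
(z ⇒ ¬y) ⇒ (x + z) = 5 ⇒ 3 = 3
x ⇒ y = 3 ⇒ 1 = 3
z ⇒ z = 2 ⇒ 2 = 5
(x ⇒ y) ⇒ (z ⇒ z) = 3 ⇒ 5 = 5
((x ⇒ y) ⇒ (z ⇒ z)) ⇒ y = 5 ⇒ 1 = 1
((z ⇒ ¬y) ⇒ (x + z)) + (((x ⇒ y) ⇒ (z ⇒ z)) ⇒ y) = 3 + 1 = 3
¬y = ¬1 = 4
¬y · z = 4 · 2 = 2
x · z = 3 · 2 = 2
(¬y · z) ⇒ (x · z) = 2 ⇒ 2 = 5
¬((¬y · z) ⇒ (x · z)) = ¬5 = 0
(((z ⇒ ¬y) ⇒ (x + z)) + (((x ⇒ y) ⇒ (z ⇒ z)) ⇒ y)) ⇒ ¬((¬y · z) ⇒ (x · z)) = 3 ⇒ 0 = 2

2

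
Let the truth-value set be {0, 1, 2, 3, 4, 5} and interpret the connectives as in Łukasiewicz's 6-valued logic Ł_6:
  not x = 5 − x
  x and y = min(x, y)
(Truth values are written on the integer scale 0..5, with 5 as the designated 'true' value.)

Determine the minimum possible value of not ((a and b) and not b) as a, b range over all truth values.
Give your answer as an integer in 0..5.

Take a = 2, b = 2:
a and b = 2 and 2 = 2
not b = not 2 = 3
(a and b) and not b = 2 and 3 = 2
not ((a and b) and not b) = not 2 = 3
No assignment yields a value below 3, so this is the minimum.

3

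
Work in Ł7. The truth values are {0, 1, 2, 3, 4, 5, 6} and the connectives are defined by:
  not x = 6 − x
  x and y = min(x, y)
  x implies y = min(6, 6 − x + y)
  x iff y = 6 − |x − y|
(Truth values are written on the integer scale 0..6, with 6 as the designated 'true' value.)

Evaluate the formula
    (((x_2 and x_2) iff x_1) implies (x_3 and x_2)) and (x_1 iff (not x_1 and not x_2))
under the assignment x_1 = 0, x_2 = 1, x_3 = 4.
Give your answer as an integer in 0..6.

1

x_2 and x_2 = 1 and 1 = 1
(x_2 and x_2) iff x_1 = 1 iff 0 = 5
x_3 and x_2 = 4 and 1 = 1
((x_2 and x_2) iff x_1) implies (x_3 and x_2) = 5 implies 1 = 2
not x_1 = not 0 = 6
not x_2 = not 1 = 5
not x_1 and not x_2 = 6 and 5 = 5
x_1 iff (not x_1 and not x_2) = 0 iff 5 = 1
(((x_2 and x_2) iff x_1) implies (x_3 and x_2)) and (x_1 iff (not x_1 and not x_2)) = 2 and 1 = 1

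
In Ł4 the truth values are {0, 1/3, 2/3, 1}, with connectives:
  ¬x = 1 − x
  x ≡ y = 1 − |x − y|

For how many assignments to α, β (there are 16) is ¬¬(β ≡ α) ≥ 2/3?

α = 0, β = 0 ↦ 1  ≥
α = 0, β = 1/3 ↦ 2/3  ≥
α = 0, β = 2/3 ↦ 1/3  <
α = 0, β = 1 ↦ 0  <
α = 1/3, β = 0 ↦ 2/3  ≥
α = 1/3, β = 1/3 ↦ 1  ≥
α = 1/3, β = 2/3 ↦ 2/3  ≥
α = 1/3, β = 1 ↦ 1/3  <
α = 2/3, β = 0 ↦ 1/3  <
α = 2/3, β = 1/3 ↦ 2/3  ≥
α = 2/3, β = 2/3 ↦ 1  ≥
α = 2/3, β = 1 ↦ 2/3  ≥
α = 1, β = 0 ↦ 0  <
α = 1, β = 1/3 ↦ 1/3  <
α = 1, β = 2/3 ↦ 2/3  ≥
α = 1, β = 1 ↦ 1  ≥
So 10 of the 16 assignments meet the threshold.

10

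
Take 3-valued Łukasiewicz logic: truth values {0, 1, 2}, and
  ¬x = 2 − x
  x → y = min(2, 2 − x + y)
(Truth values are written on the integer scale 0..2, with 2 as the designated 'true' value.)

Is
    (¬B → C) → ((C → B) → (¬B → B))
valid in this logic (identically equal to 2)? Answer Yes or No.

Yes

B = 0, C = 0 ↦ 2
B = 0, C = 1 ↦ 2
B = 0, C = 2 ↦ 2
B = 1, C = 0 ↦ 2
B = 1, C = 1 ↦ 2
B = 1, C = 2 ↦ 2
B = 2, C = 0 ↦ 2
B = 2, C = 1 ↦ 2
B = 2, C = 2 ↦ 2
Every assignment gives a value ≥ 2.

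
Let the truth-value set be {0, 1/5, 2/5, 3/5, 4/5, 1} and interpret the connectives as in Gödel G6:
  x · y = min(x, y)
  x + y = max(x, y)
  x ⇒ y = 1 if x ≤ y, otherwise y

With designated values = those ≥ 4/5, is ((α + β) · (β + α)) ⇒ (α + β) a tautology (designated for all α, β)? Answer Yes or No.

At α = 1, β = 3/5, for instance:
α + β = 1 + 3/5 = 1
β + α = 3/5 + 1 = 1
(α + β) · (β + α) = 1 · 1 = 1
α + β = 1 + 3/5 = 1
((α + β) · (β + α)) ⇒ (α + β) = 1 ⇒ 1 = 1
and checking the remaining 35 assignments likewise gives ≥ 4/5 in every case.

Yes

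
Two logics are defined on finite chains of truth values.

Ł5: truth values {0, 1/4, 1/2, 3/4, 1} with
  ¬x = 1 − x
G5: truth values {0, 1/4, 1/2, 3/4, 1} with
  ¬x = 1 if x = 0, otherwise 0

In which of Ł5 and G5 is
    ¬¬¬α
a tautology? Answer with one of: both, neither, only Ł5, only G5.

neither

In Ł5: at α = 1/4 the value is 3/4 — not a tautology.
In G5: at α = 1/4 the value is 0 — not a tautology.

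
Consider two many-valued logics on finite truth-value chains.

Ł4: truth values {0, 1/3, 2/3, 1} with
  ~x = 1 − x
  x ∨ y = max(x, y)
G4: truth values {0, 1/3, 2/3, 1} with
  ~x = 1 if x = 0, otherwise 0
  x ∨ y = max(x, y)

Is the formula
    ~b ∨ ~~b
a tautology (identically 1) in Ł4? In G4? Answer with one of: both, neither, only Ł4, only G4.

In Ł4: at b = 1/3 the value is 2/3 — not a tautology.
In G4: every assignment gives 1 — tautology.

only G4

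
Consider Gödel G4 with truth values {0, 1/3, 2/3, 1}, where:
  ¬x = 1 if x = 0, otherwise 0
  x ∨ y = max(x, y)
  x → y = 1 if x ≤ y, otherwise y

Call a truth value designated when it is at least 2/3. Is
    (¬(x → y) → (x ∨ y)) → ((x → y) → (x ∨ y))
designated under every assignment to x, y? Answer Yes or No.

No

Counterexample: take x = 0, y = 0.
x → y = 0 → 0 = 1
¬(x → y) = ¬1 = 0
x ∨ y = 0 ∨ 0 = 0
¬(x → y) → (x ∨ y) = 0 → 0 = 1
x → y = 0 → 0 = 1
x ∨ y = 0 ∨ 0 = 0
(x → y) → (x ∨ y) = 1 → 0 = 0
(¬(x → y) → (x ∨ y)) → ((x → y) → (x ∨ y)) = 1 → 0 = 0
This gives 0, which is below 2/3.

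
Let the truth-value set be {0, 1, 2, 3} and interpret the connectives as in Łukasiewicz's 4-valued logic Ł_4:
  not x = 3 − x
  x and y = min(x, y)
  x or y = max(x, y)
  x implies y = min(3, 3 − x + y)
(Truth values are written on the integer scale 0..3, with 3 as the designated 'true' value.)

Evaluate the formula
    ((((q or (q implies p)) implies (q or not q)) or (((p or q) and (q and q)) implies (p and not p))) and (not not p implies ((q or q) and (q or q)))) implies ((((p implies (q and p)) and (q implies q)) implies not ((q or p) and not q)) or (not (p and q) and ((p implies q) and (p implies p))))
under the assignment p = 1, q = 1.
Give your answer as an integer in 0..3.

q implies p = 1 implies 1 = 3
q or (q implies p) = 1 or 3 = 3
not q = not 1 = 2
q or not q = 1 or 2 = 2
(q or (q implies p)) implies (q or not q) = 3 implies 2 = 2
p or q = 1 or 1 = 1
q and q = 1 and 1 = 1
(p or q) and (q and q) = 1 and 1 = 1
not p = not 1 = 2
p and not p = 1 and 2 = 1
((p or q) and (q and q)) implies (p and not p) = 1 implies 1 = 3
((q or (q implies p)) implies (q or not q)) or (((p or q) and (q and q)) implies (p and not p)) = 2 or 3 = 3
not p = not 1 = 2
not not p = not 2 = 1
q or q = 1 or 1 = 1
q or q = 1 or 1 = 1
(q or q) and (q or q) = 1 and 1 = 1
not not p implies ((q or q) and (q or q)) = 1 implies 1 = 3
(((q or (q implies p)) implies (q or not q)) or (((p or q) and (q and q)) implies (p and not p))) and (not not p implies ((q or q) and (q or q))) = 3 and 3 = 3
q and p = 1 and 1 = 1
p implies (q and p) = 1 implies 1 = 3
q implies q = 1 implies 1 = 3
(p implies (q and p)) and (q implies q) = 3 and 3 = 3
q or p = 1 or 1 = 1
not q = not 1 = 2
(q or p) and not q = 1 and 2 = 1
not ((q or p) and not q) = not 1 = 2
((p implies (q and p)) and (q implies q)) implies not ((q or p) and not q) = 3 implies 2 = 2
p and q = 1 and 1 = 1
not (p and q) = not 1 = 2
p implies q = 1 implies 1 = 3
p implies p = 1 implies 1 = 3
(p implies q) and (p implies p) = 3 and 3 = 3
not (p and q) and ((p implies q) and (p implies p)) = 2 and 3 = 2
(((p implies (q and p)) and (q implies q)) implies not ((q or p) and not q)) or (not (p and q) and ((p implies q) and (p implies p))) = 2 or 2 = 2
((((q or (q implies p)) implies (q or not q)) or (((p or q) and (q and q)) implies (p and not p))) and (not not p implies ((q or q) and (q or q)))) implies ((((p implies (q and p)) and (q implies q)) implies not ((q or p) and not q)) or (not (p and q) and ((p implies q) and (p implies p)))) = 3 implies 2 = 2

2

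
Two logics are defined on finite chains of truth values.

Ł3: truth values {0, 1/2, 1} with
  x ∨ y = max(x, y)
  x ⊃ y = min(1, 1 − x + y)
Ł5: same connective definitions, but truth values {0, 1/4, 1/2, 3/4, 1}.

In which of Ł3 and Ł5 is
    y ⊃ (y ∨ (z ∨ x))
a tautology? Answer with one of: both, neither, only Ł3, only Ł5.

both

In Ł3: every assignment gives 1 — tautology.
In Ł5: every assignment gives 1 — tautology.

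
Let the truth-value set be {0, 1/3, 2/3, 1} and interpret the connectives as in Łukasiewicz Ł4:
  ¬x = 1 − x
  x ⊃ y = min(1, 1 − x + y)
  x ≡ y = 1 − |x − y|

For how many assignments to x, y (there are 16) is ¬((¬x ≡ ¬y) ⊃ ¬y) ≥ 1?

x = 0, y = 0 ↦ 0  <
x = 0, y = 1/3 ↦ 0  <
x = 0, y = 2/3 ↦ 0  <
x = 0, y = 1 ↦ 0  <
x = 1/3, y = 0 ↦ 0  <
x = 1/3, y = 1/3 ↦ 1/3  <
x = 1/3, y = 2/3 ↦ 1/3  <
x = 1/3, y = 1 ↦ 1/3  <
x = 2/3, y = 0 ↦ 0  <
x = 2/3, y = 1/3 ↦ 0  <
x = 2/3, y = 2/3 ↦ 2/3  <
x = 2/3, y = 1 ↦ 2/3  <
x = 1, y = 0 ↦ 0  <
x = 1, y = 1/3 ↦ 0  <
x = 1, y = 2/3 ↦ 1/3  <
x = 1, y = 1 ↦ 1  ≥
So 1 of the 16 assignments meets the threshold.

1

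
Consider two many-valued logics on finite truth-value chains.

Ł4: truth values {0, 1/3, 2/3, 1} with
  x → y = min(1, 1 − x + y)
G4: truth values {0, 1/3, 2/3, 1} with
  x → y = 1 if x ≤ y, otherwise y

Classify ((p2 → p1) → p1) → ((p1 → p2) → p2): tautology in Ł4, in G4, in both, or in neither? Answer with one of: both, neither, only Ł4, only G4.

only Ł4

In Ł4: every assignment gives 1 — tautology.
In G4: at p1 = 0, p2 = 1/3 the value is 1/3 — not a tautology.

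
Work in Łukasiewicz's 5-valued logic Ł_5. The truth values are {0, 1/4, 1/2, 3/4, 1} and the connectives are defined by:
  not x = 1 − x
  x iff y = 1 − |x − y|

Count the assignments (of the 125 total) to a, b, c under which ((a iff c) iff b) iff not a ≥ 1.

27

value 1: 27 assignments (counts)
value 3/4: 42 assignments
value 1/2: 31 assignments
value 1/4: 18 assignments
value 0: 7 assignments
So 27 of the 125 assignments meet the threshold.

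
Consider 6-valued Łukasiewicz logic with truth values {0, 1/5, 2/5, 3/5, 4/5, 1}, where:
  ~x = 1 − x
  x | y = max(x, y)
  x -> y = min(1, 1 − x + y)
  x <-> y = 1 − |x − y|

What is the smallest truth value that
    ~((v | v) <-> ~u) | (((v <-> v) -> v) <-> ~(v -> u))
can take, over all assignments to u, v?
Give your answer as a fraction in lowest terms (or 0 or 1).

2/5

Take u = 3/5, v = 3/5:
v | v = 3/5 | 3/5 = 3/5
~u = ~3/5 = 2/5
(v | v) <-> ~u = 3/5 <-> 2/5 = 4/5
~((v | v) <-> ~u) = ~4/5 = 1/5
v <-> v = 3/5 <-> 3/5 = 1
(v <-> v) -> v = 1 -> 3/5 = 3/5
v -> u = 3/5 -> 3/5 = 1
~(v -> u) = ~1 = 0
((v <-> v) -> v) <-> ~(v -> u) = 3/5 <-> 0 = 2/5
~((v | v) <-> ~u) | (((v <-> v) -> v) <-> ~(v -> u)) = 1/5 | 2/5 = 2/5
No assignment yields a value below 2/5, so this is the minimum.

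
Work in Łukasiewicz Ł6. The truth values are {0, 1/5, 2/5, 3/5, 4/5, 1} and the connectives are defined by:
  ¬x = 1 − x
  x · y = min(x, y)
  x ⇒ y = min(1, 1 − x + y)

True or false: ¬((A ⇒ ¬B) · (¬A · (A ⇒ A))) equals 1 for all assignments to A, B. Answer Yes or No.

Counterexample: take A = 0, B = 0.
¬B = ¬0 = 1
A ⇒ ¬B = 0 ⇒ 1 = 1
¬A = ¬0 = 1
A ⇒ A = 0 ⇒ 0 = 1
¬A · (A ⇒ A) = 1 · 1 = 1
(A ⇒ ¬B) · (¬A · (A ⇒ A)) = 1 · 1 = 1
¬((A ⇒ ¬B) · (¬A · (A ⇒ A))) = ¬1 = 0
This gives 0 ≠ 1.

No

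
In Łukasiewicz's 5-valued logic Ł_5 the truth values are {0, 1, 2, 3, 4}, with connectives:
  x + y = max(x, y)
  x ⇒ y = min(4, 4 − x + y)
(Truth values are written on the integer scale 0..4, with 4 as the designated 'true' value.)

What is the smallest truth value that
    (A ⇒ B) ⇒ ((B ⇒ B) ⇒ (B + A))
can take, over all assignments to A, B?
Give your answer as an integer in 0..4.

0

Take A = 0, B = 0:
A ⇒ B = 0 ⇒ 0 = 4
B ⇒ B = 0 ⇒ 0 = 4
B + A = 0 + 0 = 0
(B ⇒ B) ⇒ (B + A) = 4 ⇒ 0 = 0
(A ⇒ B) ⇒ ((B ⇒ B) ⇒ (B + A)) = 4 ⇒ 0 = 0
No assignment yields a value below 0, so this is the minimum.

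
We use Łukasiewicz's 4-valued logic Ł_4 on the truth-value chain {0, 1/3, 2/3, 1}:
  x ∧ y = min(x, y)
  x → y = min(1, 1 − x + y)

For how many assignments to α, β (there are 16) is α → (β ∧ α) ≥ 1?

10

α = 0, β = 0 ↦ 1  ≥
α = 0, β = 1/3 ↦ 1  ≥
α = 0, β = 2/3 ↦ 1  ≥
α = 0, β = 1 ↦ 1  ≥
α = 1/3, β = 0 ↦ 2/3  <
α = 1/3, β = 1/3 ↦ 1  ≥
α = 1/3, β = 2/3 ↦ 1  ≥
α = 1/3, β = 1 ↦ 1  ≥
α = 2/3, β = 0 ↦ 1/3  <
α = 2/3, β = 1/3 ↦ 2/3  <
α = 2/3, β = 2/3 ↦ 1  ≥
α = 2/3, β = 1 ↦ 1  ≥
α = 1, β = 0 ↦ 0  <
α = 1, β = 1/3 ↦ 1/3  <
α = 1, β = 2/3 ↦ 2/3  <
α = 1, β = 1 ↦ 1  ≥
So 10 of the 16 assignments meet the threshold.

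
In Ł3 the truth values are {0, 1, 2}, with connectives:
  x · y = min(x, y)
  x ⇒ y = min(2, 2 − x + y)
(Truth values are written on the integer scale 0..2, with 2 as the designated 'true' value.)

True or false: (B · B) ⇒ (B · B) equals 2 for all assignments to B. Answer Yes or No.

Yes

B = 0 ↦ 2
B = 1 ↦ 2
B = 2 ↦ 2
Every assignment gives a value ≥ 2.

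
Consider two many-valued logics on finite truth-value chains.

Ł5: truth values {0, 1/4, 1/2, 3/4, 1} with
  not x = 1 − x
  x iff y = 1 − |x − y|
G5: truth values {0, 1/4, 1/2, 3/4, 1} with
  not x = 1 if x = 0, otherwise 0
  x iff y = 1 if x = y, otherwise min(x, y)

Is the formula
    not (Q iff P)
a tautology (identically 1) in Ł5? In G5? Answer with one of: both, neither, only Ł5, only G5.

neither

In Ł5: at P = 0, Q = 0 the value is 0 — not a tautology.
In G5: at P = 0, Q = 0 the value is 0 — not a tautology.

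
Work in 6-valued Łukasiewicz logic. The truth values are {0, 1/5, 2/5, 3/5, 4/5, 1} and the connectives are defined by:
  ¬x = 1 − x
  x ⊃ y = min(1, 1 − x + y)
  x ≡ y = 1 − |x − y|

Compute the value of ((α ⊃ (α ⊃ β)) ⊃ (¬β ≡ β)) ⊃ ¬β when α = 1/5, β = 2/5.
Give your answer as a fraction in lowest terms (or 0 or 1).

α ⊃ β = 1/5 ⊃ 2/5 = 1
α ⊃ (α ⊃ β) = 1/5 ⊃ 1 = 1
¬β = ¬2/5 = 3/5
¬β ≡ β = 3/5 ≡ 2/5 = 4/5
(α ⊃ (α ⊃ β)) ⊃ (¬β ≡ β) = 1 ⊃ 4/5 = 4/5
¬β = ¬2/5 = 3/5
((α ⊃ (α ⊃ β)) ⊃ (¬β ≡ β)) ⊃ ¬β = 4/5 ⊃ 3/5 = 4/5

4/5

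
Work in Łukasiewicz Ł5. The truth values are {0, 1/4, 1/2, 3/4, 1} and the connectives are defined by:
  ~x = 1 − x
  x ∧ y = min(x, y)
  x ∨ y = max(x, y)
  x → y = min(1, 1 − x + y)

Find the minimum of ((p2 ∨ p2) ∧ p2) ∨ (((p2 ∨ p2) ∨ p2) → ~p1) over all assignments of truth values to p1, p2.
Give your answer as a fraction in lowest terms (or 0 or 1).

Take p1 = 1, p2 = 1/2:
p2 ∨ p2 = 1/2 ∨ 1/2 = 1/2
(p2 ∨ p2) ∧ p2 = 1/2 ∧ 1/2 = 1/2
p2 ∨ p2 = 1/2 ∨ 1/2 = 1/2
(p2 ∨ p2) ∨ p2 = 1/2 ∨ 1/2 = 1/2
~p1 = ~1 = 0
((p2 ∨ p2) ∨ p2) → ~p1 = 1/2 → 0 = 1/2
((p2 ∨ p2) ∧ p2) ∨ (((p2 ∨ p2) ∨ p2) → ~p1) = 1/2 ∨ 1/2 = 1/2
No assignment yields a value below 1/2, so this is the minimum.

1/2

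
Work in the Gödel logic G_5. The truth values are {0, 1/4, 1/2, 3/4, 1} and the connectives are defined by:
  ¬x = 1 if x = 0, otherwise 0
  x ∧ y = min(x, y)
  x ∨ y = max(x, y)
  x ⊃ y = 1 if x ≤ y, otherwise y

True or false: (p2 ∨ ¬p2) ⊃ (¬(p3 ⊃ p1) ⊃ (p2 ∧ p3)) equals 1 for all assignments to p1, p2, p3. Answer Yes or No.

Counterexample: take p1 = 0, p2 = 0, p3 = 1/4.
¬p2 = ¬0 = 1
p2 ∨ ¬p2 = 0 ∨ 1 = 1
p3 ⊃ p1 = 1/4 ⊃ 0 = 0
¬(p3 ⊃ p1) = ¬0 = 1
p2 ∧ p3 = 0 ∧ 1/4 = 0
¬(p3 ⊃ p1) ⊃ (p2 ∧ p3) = 1 ⊃ 0 = 0
(p2 ∨ ¬p2) ⊃ (¬(p3 ⊃ p1) ⊃ (p2 ∧ p3)) = 1 ⊃ 0 = 0
This gives 0 ≠ 1.

No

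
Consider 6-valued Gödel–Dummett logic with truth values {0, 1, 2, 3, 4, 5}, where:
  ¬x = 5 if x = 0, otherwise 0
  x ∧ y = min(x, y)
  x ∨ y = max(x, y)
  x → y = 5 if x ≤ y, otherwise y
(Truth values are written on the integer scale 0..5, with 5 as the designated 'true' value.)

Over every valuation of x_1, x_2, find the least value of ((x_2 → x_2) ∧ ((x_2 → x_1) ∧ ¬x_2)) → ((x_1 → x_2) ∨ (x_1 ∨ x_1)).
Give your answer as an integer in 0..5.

1

Take x_1 = 1, x_2 = 0:
x_2 → x_2 = 0 → 0 = 5
x_2 → x_1 = 0 → 1 = 5
¬x_2 = ¬0 = 5
(x_2 → x_1) ∧ ¬x_2 = 5 ∧ 5 = 5
(x_2 → x_2) ∧ ((x_2 → x_1) ∧ ¬x_2) = 5 ∧ 5 = 5
x_1 → x_2 = 1 → 0 = 0
x_1 ∨ x_1 = 1 ∨ 1 = 1
(x_1 → x_2) ∨ (x_1 ∨ x_1) = 0 ∨ 1 = 1
((x_2 → x_2) ∧ ((x_2 → x_1) ∧ ¬x_2)) → ((x_1 → x_2) ∨ (x_1 ∨ x_1)) = 5 → 1 = 1
No assignment yields a value below 1, so this is the minimum.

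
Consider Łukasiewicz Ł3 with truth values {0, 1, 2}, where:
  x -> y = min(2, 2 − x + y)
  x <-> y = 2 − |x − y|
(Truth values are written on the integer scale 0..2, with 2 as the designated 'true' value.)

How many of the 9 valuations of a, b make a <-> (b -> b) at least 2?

3

a = 0, b = 0 ↦ 0  <
a = 0, b = 1 ↦ 0  <
a = 0, b = 2 ↦ 0  <
a = 1, b = 0 ↦ 1  <
a = 1, b = 1 ↦ 1  <
a = 1, b = 2 ↦ 1  <
a = 2, b = 0 ↦ 2  ≥
a = 2, b = 1 ↦ 2  ≥
a = 2, b = 2 ↦ 2  ≥
So 3 of the 9 assignments meet the threshold.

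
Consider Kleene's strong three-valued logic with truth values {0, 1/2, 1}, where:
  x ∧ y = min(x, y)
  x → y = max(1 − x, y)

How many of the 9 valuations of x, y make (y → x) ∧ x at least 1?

3

x = 0, y = 0 ↦ 0  <
x = 0, y = 1/2 ↦ 0  <
x = 0, y = 1 ↦ 0  <
x = 1/2, y = 0 ↦ 1/2  <
x = 1/2, y = 1/2 ↦ 1/2  <
x = 1/2, y = 1 ↦ 1/2  <
x = 1, y = 0 ↦ 1  ≥
x = 1, y = 1/2 ↦ 1  ≥
x = 1, y = 1 ↦ 1  ≥
So 3 of the 9 assignments meet the threshold.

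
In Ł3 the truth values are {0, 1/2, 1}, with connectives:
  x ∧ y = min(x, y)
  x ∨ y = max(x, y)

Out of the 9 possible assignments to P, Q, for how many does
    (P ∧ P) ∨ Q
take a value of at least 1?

P = 0, Q = 0 ↦ 0  <
P = 0, Q = 1/2 ↦ 1/2  <
P = 0, Q = 1 ↦ 1  ≥
P = 1/2, Q = 0 ↦ 1/2  <
P = 1/2, Q = 1/2 ↦ 1/2  <
P = 1/2, Q = 1 ↦ 1  ≥
P = 1, Q = 0 ↦ 1  ≥
P = 1, Q = 1/2 ↦ 1  ≥
P = 1, Q = 1 ↦ 1  ≥
So 5 of the 9 assignments meet the threshold.

5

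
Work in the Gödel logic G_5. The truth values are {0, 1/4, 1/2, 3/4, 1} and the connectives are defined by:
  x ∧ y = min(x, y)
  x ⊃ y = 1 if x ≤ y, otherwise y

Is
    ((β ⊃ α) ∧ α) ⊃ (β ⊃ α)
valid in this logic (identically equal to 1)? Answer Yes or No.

At α = 1/2, β = 1/2, for instance:
β ⊃ α = 1/2 ⊃ 1/2 = 1
(β ⊃ α) ∧ α = 1 ∧ 1/2 = 1/2
((β ⊃ α) ∧ α) ⊃ (β ⊃ α) = 1/2 ⊃ 1 = 1
and checking the remaining 24 assignments likewise gives ≥ 1 in every case.

Yes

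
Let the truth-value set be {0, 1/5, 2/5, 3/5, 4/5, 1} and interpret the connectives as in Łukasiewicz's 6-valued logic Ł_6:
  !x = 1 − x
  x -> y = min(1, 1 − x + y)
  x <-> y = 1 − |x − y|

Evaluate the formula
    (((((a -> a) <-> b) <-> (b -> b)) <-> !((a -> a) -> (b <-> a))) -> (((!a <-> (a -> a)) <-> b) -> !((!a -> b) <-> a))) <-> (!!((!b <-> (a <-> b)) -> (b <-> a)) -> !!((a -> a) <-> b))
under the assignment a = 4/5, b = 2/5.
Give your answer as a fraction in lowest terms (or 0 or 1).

3/5

a -> a = 4/5 -> 4/5 = 1
(a -> a) <-> b = 1 <-> 2/5 = 2/5
b -> b = 2/5 -> 2/5 = 1
((a -> a) <-> b) <-> (b -> b) = 2/5 <-> 1 = 2/5
a -> a = 4/5 -> 4/5 = 1
b <-> a = 2/5 <-> 4/5 = 3/5
(a -> a) -> (b <-> a) = 1 -> 3/5 = 3/5
!((a -> a) -> (b <-> a)) = !3/5 = 2/5
(((a -> a) <-> b) <-> (b -> b)) <-> !((a -> a) -> (b <-> a)) = 2/5 <-> 2/5 = 1
!a = !4/5 = 1/5
a -> a = 4/5 -> 4/5 = 1
!a <-> (a -> a) = 1/5 <-> 1 = 1/5
(!a <-> (a -> a)) <-> b = 1/5 <-> 2/5 = 4/5
!a = !4/5 = 1/5
!a -> b = 1/5 -> 2/5 = 1
(!a -> b) <-> a = 1 <-> 4/5 = 4/5
!((!a -> b) <-> a) = !4/5 = 1/5
((!a <-> (a -> a)) <-> b) -> !((!a -> b) <-> a) = 4/5 -> 1/5 = 2/5
((((a -> a) <-> b) <-> (b -> b)) <-> !((a -> a) -> (b <-> a))) -> (((!a <-> (a -> a)) <-> b) -> !((!a -> b) <-> a)) = 1 -> 2/5 = 2/5
!b = !2/5 = 3/5
a <-> b = 4/5 <-> 2/5 = 3/5
!b <-> (a <-> b) = 3/5 <-> 3/5 = 1
b <-> a = 2/5 <-> 4/5 = 3/5
(!b <-> (a <-> b)) -> (b <-> a) = 1 -> 3/5 = 3/5
!((!b <-> (a <-> b)) -> (b <-> a)) = !3/5 = 2/5
!!((!b <-> (a <-> b)) -> (b <-> a)) = !2/5 = 3/5
a -> a = 4/5 -> 4/5 = 1
(a -> a) <-> b = 1 <-> 2/5 = 2/5
!((a -> a) <-> b) = !2/5 = 3/5
!!((a -> a) <-> b) = !3/5 = 2/5
!!((!b <-> (a <-> b)) -> (b <-> a)) -> !!((a -> a) <-> b) = 3/5 -> 2/5 = 4/5
(((((a -> a) <-> b) <-> (b -> b)) <-> !((a -> a) -> (b <-> a))) -> (((!a <-> (a -> a)) <-> b) -> !((!a -> b) <-> a))) <-> (!!((!b <-> (a <-> b)) -> (b <-> a)) -> !!((a -> a) <-> b)) = 2/5 <-> 4/5 = 3/5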